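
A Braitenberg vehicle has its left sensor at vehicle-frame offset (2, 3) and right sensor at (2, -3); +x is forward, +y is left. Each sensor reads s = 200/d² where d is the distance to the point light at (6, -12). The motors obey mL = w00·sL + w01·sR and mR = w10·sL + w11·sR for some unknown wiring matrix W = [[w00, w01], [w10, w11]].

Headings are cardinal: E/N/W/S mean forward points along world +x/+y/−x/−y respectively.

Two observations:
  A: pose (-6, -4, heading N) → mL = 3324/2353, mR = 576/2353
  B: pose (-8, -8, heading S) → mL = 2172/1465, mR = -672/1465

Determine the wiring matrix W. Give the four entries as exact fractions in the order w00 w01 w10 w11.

obs A: pose=(-6,-4,N) → sL=8/13, sR=200/181, mL=3324/2353, mR=576/2353
obs B: pose=(-8,-8,S) → sL=8/5, sR=200/293, mL=2172/1465, mR=-672/1465
sensor matrix S = [[8/13, 200/181], [8/5, 200/293]]; det S = -929280/689429
solve [mL_A; mL_B] = S·[w00; w01] and [mR_A; mR_B] = S·[w10; w11]:
  w00 = 1/2, w01 = 1, w10 = -1/2, w11 = 1/2

1/2 1 -1/2 1/2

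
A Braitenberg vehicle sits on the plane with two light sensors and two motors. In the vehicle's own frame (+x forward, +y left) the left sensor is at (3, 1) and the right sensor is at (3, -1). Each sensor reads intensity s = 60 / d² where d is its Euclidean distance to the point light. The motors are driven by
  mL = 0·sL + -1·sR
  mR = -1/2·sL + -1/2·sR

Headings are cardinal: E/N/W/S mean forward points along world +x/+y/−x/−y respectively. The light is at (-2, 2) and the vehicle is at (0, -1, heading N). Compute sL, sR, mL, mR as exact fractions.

left sensor world pos  = (-1, 2); dL² = 1
right sensor world pos = (1, 2); dR² = 9
sL = 60/1 = 60
sR = 60/9 = 20/3
mL = 0·sL + -1·sR = -20/3
mR = -1/2·sL + -1/2·sR = -100/3

60 20/3 -20/3 -100/3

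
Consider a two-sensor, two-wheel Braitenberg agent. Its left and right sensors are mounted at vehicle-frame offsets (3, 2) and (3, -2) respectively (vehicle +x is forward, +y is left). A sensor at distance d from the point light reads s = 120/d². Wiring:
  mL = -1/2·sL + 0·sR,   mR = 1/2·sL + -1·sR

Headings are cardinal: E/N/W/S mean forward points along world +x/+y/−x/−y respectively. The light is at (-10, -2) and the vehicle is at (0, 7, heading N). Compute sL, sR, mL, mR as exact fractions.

15/26 5/12 -15/52 -5/39

left sensor world pos  = (-2, 10); dL² = 208
right sensor world pos = (2, 10); dR² = 288
sL = 120/208 = 15/26
sR = 120/288 = 5/12
mL = -1/2·sL + 0·sR = -15/52
mR = 1/2·sL + -1·sR = -5/39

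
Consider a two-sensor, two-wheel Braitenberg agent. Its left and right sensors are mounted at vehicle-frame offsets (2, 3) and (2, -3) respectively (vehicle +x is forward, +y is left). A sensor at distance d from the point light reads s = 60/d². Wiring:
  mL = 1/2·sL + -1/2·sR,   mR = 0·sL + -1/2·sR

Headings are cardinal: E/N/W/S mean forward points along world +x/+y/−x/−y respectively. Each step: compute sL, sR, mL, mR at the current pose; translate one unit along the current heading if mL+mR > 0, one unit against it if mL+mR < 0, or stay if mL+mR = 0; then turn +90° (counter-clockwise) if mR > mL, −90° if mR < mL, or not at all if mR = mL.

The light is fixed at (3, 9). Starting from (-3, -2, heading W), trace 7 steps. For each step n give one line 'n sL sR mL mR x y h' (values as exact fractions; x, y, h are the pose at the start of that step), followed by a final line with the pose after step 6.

0 3/13 15/32 -99/832 -15/64 -3 -2 W
1 12/29 12/17 -72/493 -6/17 -2 -2 N
2 2/3 10/39 8/39 -5/39 -2 -3 E
3 60/197 12/49 288/9653 -6/49 -1 -3 S
4 15/58 3/5 -99/580 -3/10 -1 -2 W
5 20/39 20/27 -40/351 -10/27 0 -2 N
6 30/41 30/113 1080/4633 -15/113 0 -3 E
final 1 -3 S

n=0: pose=(-3,-2,W); sL=3/13, sR=15/32; mL=-99/832, mR=-15/64; mL+mR=-147/416 → advance -1; mR−mL=-3/26 → turn -1·90°
n=1: pose=(-2,-2,N); sL=12/29, sR=12/17; mL=-72/493, mR=-6/17; mL+mR=-246/493 → advance -1; mR−mL=-6/29 → turn -1·90°
n=2: pose=(-2,-3,E); sL=2/3, sR=10/39; mL=8/39, mR=-5/39; mL+mR=1/13 → advance +1; mR−mL=-1/3 → turn -1·90°
n=3: pose=(-1,-3,S); sL=60/197, sR=12/49; mL=288/9653, mR=-6/49; mL+mR=-894/9653 → advance -1; mR−mL=-30/197 → turn -1·90°
n=4: pose=(-1,-2,W); sL=15/58, sR=3/5; mL=-99/580, mR=-3/10; mL+mR=-273/580 → advance -1; mR−mL=-15/116 → turn -1·90°
n=5: pose=(0,-2,N); sL=20/39, sR=20/27; mL=-40/351, mR=-10/27; mL+mR=-170/351 → advance -1; mR−mL=-10/39 → turn -1·90°
n=6: pose=(0,-3,E); sL=30/41, sR=30/113; mL=1080/4633, mR=-15/113; mL+mR=465/4633 → advance +1; mR−mL=-15/41 → turn -1·90°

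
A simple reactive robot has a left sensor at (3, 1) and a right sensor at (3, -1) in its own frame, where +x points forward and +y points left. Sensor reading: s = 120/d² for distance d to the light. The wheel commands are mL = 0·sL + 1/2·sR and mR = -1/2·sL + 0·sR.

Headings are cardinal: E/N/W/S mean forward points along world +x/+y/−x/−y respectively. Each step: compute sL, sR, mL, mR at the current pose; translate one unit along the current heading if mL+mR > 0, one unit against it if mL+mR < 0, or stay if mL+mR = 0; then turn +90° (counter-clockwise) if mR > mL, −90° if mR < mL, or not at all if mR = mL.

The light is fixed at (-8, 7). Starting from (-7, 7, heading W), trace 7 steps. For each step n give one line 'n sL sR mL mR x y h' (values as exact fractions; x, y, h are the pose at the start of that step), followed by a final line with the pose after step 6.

0 24 24 12 -12 -7 7 W
1 40/3 120/13 60/13 -20/3 -7 7 N
2 15/2 6 3 -15/4 -7 6 E
3 120/17 120/17 60/17 -60/17 -8 6 S
4 120/13 40/3 20/3 -60/13 -8 6 W
5 15 30 15 -15/2 -9 6 N
6 24 24 12 -12 -9 7 E
final -9 7 S

n=0: pose=(-7,7,W); sL=24, sR=24; mL=12, mR=-12; mL+mR=0 → advance +0; mR−mL=-24 → turn -1·90°
n=1: pose=(-7,7,N); sL=40/3, sR=120/13; mL=60/13, mR=-20/3; mL+mR=-80/39 → advance -1; mR−mL=-440/39 → turn -1·90°
n=2: pose=(-7,6,E); sL=15/2, sR=6; mL=3, mR=-15/4; mL+mR=-3/4 → advance -1; mR−mL=-27/4 → turn -1·90°
n=3: pose=(-8,6,S); sL=120/17, sR=120/17; mL=60/17, mR=-60/17; mL+mR=0 → advance +0; mR−mL=-120/17 → turn -1·90°
n=4: pose=(-8,6,W); sL=120/13, sR=40/3; mL=20/3, mR=-60/13; mL+mR=80/39 → advance +1; mR−mL=-440/39 → turn -1·90°
n=5: pose=(-9,6,N); sL=15, sR=30; mL=15, mR=-15/2; mL+mR=15/2 → advance +1; mR−mL=-45/2 → turn -1·90°
n=6: pose=(-9,7,E); sL=24, sR=24; mL=12, mR=-12; mL+mR=0 → advance +0; mR−mL=-24 → turn -1·90°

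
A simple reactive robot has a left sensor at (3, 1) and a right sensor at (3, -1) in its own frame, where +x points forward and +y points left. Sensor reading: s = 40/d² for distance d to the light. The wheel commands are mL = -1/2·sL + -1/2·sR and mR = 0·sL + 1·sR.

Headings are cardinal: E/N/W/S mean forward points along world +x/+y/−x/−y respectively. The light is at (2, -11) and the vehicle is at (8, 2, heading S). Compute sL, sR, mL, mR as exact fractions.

40/149 8/25 -1096/3725 8/25

left sensor world pos  = (9, -1); dL² = 149
right sensor world pos = (7, -1); dR² = 125
sL = 40/149 = 40/149
sR = 40/125 = 8/25
mL = -1/2·sL + -1/2·sR = -1096/3725
mR = 0·sL + 1·sR = 8/25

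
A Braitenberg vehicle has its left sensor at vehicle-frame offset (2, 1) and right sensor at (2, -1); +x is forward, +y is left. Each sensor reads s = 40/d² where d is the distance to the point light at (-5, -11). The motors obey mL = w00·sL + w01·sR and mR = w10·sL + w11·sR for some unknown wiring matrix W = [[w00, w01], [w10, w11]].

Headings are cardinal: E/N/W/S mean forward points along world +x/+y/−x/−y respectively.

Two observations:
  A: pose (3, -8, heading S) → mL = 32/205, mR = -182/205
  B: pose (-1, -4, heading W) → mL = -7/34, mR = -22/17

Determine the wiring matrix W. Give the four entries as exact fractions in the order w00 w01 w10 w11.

obs A: pose=(3,-8,S) → sL=20/41, sR=4/5, mL=32/205, mR=-182/205
obs B: pose=(-1,-4,W) → sL=1, sR=10/17, mL=-7/34, mR=-22/17
sensor matrix S = [[20/41, 4/5], [1, 10/17]]; det S = -1788/3485
solve [mL_A; mL_B] = S·[w00; w01] and [mR_A; mR_B] = S·[w10; w11]:
  w00 = -1/2, w01 = 1/2, w10 = -1, w11 = -1/2

-1/2 1/2 -1 -1/2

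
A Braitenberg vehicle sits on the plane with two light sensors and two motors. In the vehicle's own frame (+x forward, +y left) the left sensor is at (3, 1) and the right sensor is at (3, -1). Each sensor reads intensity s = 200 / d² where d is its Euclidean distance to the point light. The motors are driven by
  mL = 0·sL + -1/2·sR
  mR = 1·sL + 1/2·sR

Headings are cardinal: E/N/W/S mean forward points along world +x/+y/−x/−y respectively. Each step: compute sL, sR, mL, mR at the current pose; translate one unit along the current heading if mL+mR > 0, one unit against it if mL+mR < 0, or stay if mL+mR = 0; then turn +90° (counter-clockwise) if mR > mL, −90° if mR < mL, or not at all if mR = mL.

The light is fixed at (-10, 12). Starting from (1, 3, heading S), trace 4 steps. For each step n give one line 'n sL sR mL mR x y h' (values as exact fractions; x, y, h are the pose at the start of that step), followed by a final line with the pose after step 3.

n=0: pose=(1,3,S); sL=25/36, sR=50/61; mL=-25/61, mR=2425/2196; mL+mR=25/36 → advance +1; mR−mL=3325/2196 → turn +1·90°
n=1: pose=(1,2,E); sL=200/277, sR=200/317; mL=-100/317, mR=91100/87809; mL+mR=200/277 → advance +1; mR−mL=118800/87809 → turn +1·90°
n=2: pose=(2,2,N); sL=20/17, sR=100/109; mL=-50/109, mR=3030/1853; mL+mR=20/17 → advance +1; mR−mL=3880/1853 → turn +1·90°
n=3: pose=(2,3,W); sL=200/181, sR=40/29; mL=-20/29, mR=9420/5249; mL+mR=200/181 → advance +1; mR−mL=13040/5249 → turn +1·90°

0 25/36 50/61 -25/61 2425/2196 1 3 S
1 200/277 200/317 -100/317 91100/87809 1 2 E
2 20/17 100/109 -50/109 3030/1853 2 2 N
3 200/181 40/29 -20/29 9420/5249 2 3 W
final 1 3 S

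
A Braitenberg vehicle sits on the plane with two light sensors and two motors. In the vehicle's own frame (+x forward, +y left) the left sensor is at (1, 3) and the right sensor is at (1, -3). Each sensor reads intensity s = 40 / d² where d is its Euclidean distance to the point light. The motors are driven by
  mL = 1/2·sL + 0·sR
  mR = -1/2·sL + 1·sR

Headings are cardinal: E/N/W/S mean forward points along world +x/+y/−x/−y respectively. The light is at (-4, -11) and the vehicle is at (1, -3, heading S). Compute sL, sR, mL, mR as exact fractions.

left sensor world pos  = (4, -4); dL² = 113
right sensor world pos = (-2, -4); dR² = 53
sL = 40/113 = 40/113
sR = 40/53 = 40/53
mL = 1/2·sL + 0·sR = 20/113
mR = -1/2·sL + 1·sR = 3460/5989

40/113 40/53 20/113 3460/5989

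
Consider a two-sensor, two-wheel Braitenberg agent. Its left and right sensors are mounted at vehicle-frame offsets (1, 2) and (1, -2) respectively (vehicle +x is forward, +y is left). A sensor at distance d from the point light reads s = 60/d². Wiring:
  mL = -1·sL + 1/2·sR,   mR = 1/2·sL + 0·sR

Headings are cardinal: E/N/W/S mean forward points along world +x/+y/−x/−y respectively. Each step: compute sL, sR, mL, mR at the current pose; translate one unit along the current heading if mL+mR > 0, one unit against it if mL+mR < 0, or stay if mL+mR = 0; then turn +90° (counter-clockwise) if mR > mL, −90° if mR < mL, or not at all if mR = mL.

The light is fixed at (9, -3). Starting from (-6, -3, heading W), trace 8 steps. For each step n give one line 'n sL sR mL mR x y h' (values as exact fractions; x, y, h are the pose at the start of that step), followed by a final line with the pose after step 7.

n=0: pose=(-6,-3,W); sL=3/13, sR=3/13; mL=-3/26, mR=3/26; mL+mR=0 → advance +0; mR−mL=3/13 → turn +1·90°
n=1: pose=(-6,-3,S); sL=6/17, sR=6/29; mL=-123/493, mR=3/17; mL+mR=-36/493 → advance -1; mR−mL=210/493 → turn +1·90°
n=2: pose=(-6,-2,E); sL=12/41, sR=60/197; mL=-1134/8077, mR=6/41; mL+mR=48/8077 → advance +1; mR−mL=2316/8077 → turn +1·90°
n=3: pose=(-5,-2,N); sL=3/13, sR=15/37; mL=-27/962, mR=3/26; mL+mR=42/481 → advance +1; mR−mL=69/481 → turn +1·90°
n=4: pose=(-5,-1,W); sL=4/15, sR=60/241; mL=-514/3615, mR=2/15; mL+mR=-32/3615 → advance -1; mR−mL=332/1205 → turn +1·90°
n=5: pose=(-4,-1,S); sL=30/61, sR=30/113; mL=-2475/6893, mR=15/61; mL+mR=-780/6893 → advance -1; mR−mL=4170/6893 → turn +1·90°
n=6: pose=(-4,0,E); sL=60/169, sR=12/29; mL=-726/4901, mR=30/169; mL+mR=144/4901 → advance +1; mR−mL=1596/4901 → turn +1·90°
n=7: pose=(-3,0,N); sL=15/53, sR=15/29; mL=-75/3074, mR=15/106; mL+mR=180/1537 → advance +1; mR−mL=255/1537 → turn +1·90°

0 3/13 3/13 -3/26 3/26 -6 -3 W
1 6/17 6/29 -123/493 3/17 -6 -3 S
2 12/41 60/197 -1134/8077 6/41 -6 -2 E
3 3/13 15/37 -27/962 3/26 -5 -2 N
4 4/15 60/241 -514/3615 2/15 -5 -1 W
5 30/61 30/113 -2475/6893 15/61 -4 -1 S
6 60/169 12/29 -726/4901 30/169 -4 0 E
7 15/53 15/29 -75/3074 15/106 -3 0 N
final -3 1 W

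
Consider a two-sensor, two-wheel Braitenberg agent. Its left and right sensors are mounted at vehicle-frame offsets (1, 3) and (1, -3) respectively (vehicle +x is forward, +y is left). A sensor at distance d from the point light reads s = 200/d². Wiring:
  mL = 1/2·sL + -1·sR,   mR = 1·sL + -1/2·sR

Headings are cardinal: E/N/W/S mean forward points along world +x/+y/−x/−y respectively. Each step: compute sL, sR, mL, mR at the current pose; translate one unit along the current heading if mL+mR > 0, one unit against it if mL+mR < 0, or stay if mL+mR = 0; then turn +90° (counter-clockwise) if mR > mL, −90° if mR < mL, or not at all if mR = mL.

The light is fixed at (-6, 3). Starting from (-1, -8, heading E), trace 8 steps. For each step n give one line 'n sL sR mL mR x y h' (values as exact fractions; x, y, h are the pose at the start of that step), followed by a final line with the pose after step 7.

n=0: pose=(-1,-8,E); sL=2, sR=25/29; mL=4/29, mR=91/58; mL+mR=99/58 → advance +1; mR−mL=83/58 → turn +1·90°
n=1: pose=(0,-8,N); sL=200/109, sR=200/181; mL=-3700/19729, mR=25300/19729; mL+mR=21600/19729 → advance +1; mR−mL=29000/19729 → turn +1·90°
n=2: pose=(0,-7,W); sL=100/97, sR=100/37; mL=-7850/3589, mR=-1150/3589; mL+mR=-9000/3589 → advance -1; mR−mL=6700/3589 → turn +1·90°
n=3: pose=(1,-7,S); sL=200/221, sR=200/137; mL=-30500/30277, mR=5300/30277; mL+mR=-25200/30277 → advance -1; mR−mL=35800/30277 → turn +1·90°
n=4: pose=(1,-6,E); sL=2, sR=25/26; mL=1/26, mR=79/52; mL+mR=81/52 → advance +1; mR−mL=77/52 → turn +1·90°
n=5: pose=(2,-6,N); sL=200/89, sR=40/37; mL=140/3293, mR=5620/3293; mL+mR=5760/3293 → advance +1; mR−mL=5480/3293 → turn +1·90°
n=6: pose=(2,-5,W); sL=20/17, sR=100/37; mL=-1330/629, mR=-110/629; mL+mR=-1440/629 → advance -1; mR−mL=1220/629 → turn +1·90°
n=7: pose=(3,-5,S); sL=8/9, sR=200/117; mL=-148/117, mR=4/117; mL+mR=-16/13 → advance -1; mR−mL=152/117 → turn +1·90°

0 2 25/29 4/29 91/58 -1 -8 E
1 200/109 200/181 -3700/19729 25300/19729 0 -8 N
2 100/97 100/37 -7850/3589 -1150/3589 0 -7 W
3 200/221 200/137 -30500/30277 5300/30277 1 -7 S
4 2 25/26 1/26 79/52 1 -6 E
5 200/89 40/37 140/3293 5620/3293 2 -6 N
6 20/17 100/37 -1330/629 -110/629 2 -5 W
7 8/9 200/117 -148/117 4/117 3 -5 S
final 3 -4 E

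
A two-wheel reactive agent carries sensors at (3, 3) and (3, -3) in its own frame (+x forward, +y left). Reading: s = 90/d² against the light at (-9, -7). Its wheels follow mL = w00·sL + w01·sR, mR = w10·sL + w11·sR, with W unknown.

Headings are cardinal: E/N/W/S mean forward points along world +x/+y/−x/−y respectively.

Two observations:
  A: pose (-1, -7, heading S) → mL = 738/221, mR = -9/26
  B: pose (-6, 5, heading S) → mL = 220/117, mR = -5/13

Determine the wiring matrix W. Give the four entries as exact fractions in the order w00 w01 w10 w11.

1 1 -1/2 0

obs A: pose=(-1,-7,S) → sL=9/13, sR=45/17, mL=738/221, mR=-9/26
obs B: pose=(-6,5,S) → sL=10/13, sR=10/9, mL=220/117, mR=-5/13
sensor matrix S = [[9/13, 45/17], [10/13, 10/9]]; det S = -280/221
solve [mL_A; mL_B] = S·[w00; w01] and [mR_A; mR_B] = S·[w10; w11]:
  w00 = 1, w01 = 1, w10 = -1/2, w11 = 0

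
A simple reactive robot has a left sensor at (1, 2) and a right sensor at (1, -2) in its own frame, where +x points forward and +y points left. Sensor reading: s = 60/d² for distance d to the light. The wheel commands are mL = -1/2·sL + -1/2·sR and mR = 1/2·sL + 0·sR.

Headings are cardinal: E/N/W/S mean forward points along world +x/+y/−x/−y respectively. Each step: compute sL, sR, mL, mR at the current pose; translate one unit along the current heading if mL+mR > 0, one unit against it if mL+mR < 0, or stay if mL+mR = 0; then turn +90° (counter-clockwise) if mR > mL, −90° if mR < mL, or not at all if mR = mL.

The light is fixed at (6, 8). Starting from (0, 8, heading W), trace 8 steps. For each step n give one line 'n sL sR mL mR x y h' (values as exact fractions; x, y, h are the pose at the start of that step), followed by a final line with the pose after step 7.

0 60/53 60/53 -60/53 30/53 0 8 W
1 6 6/5 -18/5 3 1 8 S
2 12/5 60/17 -252/85 6/5 1 9 E
3 15/17 3 -33/17 15/34 0 9 N
4 60/53 60/53 -60/53 30/53 0 8 W
5 6 6/5 -18/5 3 1 8 S
6 12/5 60/17 -252/85 6/5 1 9 E
7 15/17 3 -33/17 15/34 0 9 N
final 0 8 W

n=0: pose=(0,8,W); sL=60/53, sR=60/53; mL=-60/53, mR=30/53; mL+mR=-30/53 → advance -1; mR−mL=90/53 → turn +1·90°
n=1: pose=(1,8,S); sL=6, sR=6/5; mL=-18/5, mR=3; mL+mR=-3/5 → advance -1; mR−mL=33/5 → turn +1·90°
n=2: pose=(1,9,E); sL=12/5, sR=60/17; mL=-252/85, mR=6/5; mL+mR=-30/17 → advance -1; mR−mL=354/85 → turn +1·90°
n=3: pose=(0,9,N); sL=15/17, sR=3; mL=-33/17, mR=15/34; mL+mR=-3/2 → advance -1; mR−mL=81/34 → turn +1·90°
n=4: pose=(0,8,W); sL=60/53, sR=60/53; mL=-60/53, mR=30/53; mL+mR=-30/53 → advance -1; mR−mL=90/53 → turn +1·90°
n=5: pose=(1,8,S); sL=6, sR=6/5; mL=-18/5, mR=3; mL+mR=-3/5 → advance -1; mR−mL=33/5 → turn +1·90°
n=6: pose=(1,9,E); sL=12/5, sR=60/17; mL=-252/85, mR=6/5; mL+mR=-30/17 → advance -1; mR−mL=354/85 → turn +1·90°
n=7: pose=(0,9,N); sL=15/17, sR=3; mL=-33/17, mR=15/34; mL+mR=-3/2 → advance -1; mR−mL=81/34 → turn +1·90°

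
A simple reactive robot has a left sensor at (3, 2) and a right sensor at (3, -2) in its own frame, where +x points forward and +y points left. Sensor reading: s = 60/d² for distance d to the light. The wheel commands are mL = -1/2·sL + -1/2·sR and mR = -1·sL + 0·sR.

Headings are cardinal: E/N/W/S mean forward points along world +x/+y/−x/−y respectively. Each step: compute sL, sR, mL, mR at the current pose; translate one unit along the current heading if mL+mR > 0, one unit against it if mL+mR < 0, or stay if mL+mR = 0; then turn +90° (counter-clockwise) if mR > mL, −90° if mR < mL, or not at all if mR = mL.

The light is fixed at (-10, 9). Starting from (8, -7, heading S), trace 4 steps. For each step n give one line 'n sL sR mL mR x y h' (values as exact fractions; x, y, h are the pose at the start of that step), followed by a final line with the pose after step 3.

n=0: pose=(8,-7,S); sL=60/761, sR=60/617; mL=-41340/469537, mR=-60/761; mL+mR=-78360/469537 → advance -1; mR−mL=4320/469537 → turn +1·90°
n=1: pose=(8,-6,E); sL=6/61, sR=6/73; mL=-402/4453, mR=-6/61; mL+mR=-840/4453 → advance -1; mR−mL=-36/4453 → turn -1·90°
n=2: pose=(7,-6,S); sL=12/137, sR=20/183; mL=-2468/25071, mR=-12/137; mL+mR=-4664/25071 → advance -1; mR−mL=272/25071 → turn +1·90°
n=3: pose=(7,-5,E); sL=15/136, sR=15/164; mL=-1125/11152, mR=-15/136; mL+mR=-2355/11152 → advance -1; mR−mL=-105/11152 → turn -1·90°

0 60/761 60/617 -41340/469537 -60/761 8 -7 S
1 6/61 6/73 -402/4453 -6/61 8 -6 E
2 12/137 20/183 -2468/25071 -12/137 7 -6 S
3 15/136 15/164 -1125/11152 -15/136 7 -5 E
final 6 -5 S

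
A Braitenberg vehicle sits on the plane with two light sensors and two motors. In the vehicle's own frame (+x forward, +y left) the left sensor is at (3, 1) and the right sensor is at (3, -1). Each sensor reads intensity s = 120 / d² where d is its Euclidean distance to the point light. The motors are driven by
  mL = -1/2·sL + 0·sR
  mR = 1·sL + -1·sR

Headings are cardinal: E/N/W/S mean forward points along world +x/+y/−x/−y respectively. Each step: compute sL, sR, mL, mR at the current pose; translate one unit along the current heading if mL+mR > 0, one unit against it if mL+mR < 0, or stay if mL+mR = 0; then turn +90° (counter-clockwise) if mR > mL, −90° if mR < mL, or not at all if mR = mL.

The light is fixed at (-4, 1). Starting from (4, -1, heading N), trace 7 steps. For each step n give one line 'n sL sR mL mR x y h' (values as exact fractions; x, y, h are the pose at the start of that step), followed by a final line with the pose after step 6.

0 12/5 60/41 -6/5 192/205 4 -1 N
1 120/41 120/29 -60/41 -1440/1189 4 -2 W
2 15/17 6/5 -15/34 -27/85 5 -2 S
3 24/29 40/51 -12/29 64/1479 5 -1 E
4 12/5 60/41 -6/5 192/205 4 -1 N
5 120/41 120/29 -60/41 -1440/1189 4 -2 W
6 15/17 6/5 -15/34 -27/85 5 -2 S
final 5 -1 E

n=0: pose=(4,-1,N); sL=12/5, sR=60/41; mL=-6/5, mR=192/205; mL+mR=-54/205 → advance -1; mR−mL=438/205 → turn +1·90°
n=1: pose=(4,-2,W); sL=120/41, sR=120/29; mL=-60/41, mR=-1440/1189; mL+mR=-3180/1189 → advance -1; mR−mL=300/1189 → turn +1·90°
n=2: pose=(5,-2,S); sL=15/17, sR=6/5; mL=-15/34, mR=-27/85; mL+mR=-129/170 → advance -1; mR−mL=21/170 → turn +1·90°
n=3: pose=(5,-1,E); sL=24/29, sR=40/51; mL=-12/29, mR=64/1479; mL+mR=-548/1479 → advance -1; mR−mL=676/1479 → turn +1·90°
n=4: pose=(4,-1,N); sL=12/5, sR=60/41; mL=-6/5, mR=192/205; mL+mR=-54/205 → advance -1; mR−mL=438/205 → turn +1·90°
n=5: pose=(4,-2,W); sL=120/41, sR=120/29; mL=-60/41, mR=-1440/1189; mL+mR=-3180/1189 → advance -1; mR−mL=300/1189 → turn +1·90°
n=6: pose=(5,-2,S); sL=15/17, sR=6/5; mL=-15/34, mR=-27/85; mL+mR=-129/170 → advance -1; mR−mL=21/170 → turn +1·90°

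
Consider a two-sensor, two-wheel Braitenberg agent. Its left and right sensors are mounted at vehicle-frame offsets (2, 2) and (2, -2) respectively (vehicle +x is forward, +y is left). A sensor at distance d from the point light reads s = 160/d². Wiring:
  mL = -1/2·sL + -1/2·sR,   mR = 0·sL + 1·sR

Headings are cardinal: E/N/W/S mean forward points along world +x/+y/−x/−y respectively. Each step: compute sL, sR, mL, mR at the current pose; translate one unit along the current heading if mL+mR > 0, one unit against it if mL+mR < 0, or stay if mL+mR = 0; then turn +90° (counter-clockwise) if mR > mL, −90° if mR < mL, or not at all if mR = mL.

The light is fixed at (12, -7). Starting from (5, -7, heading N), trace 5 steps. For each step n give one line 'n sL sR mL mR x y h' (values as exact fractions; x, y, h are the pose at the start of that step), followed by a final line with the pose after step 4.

0 32/17 160/29 -1824/493 160/29 5 -7 N
1 80/41 16/9 -688/369 16/9 5 -6 W
2 160/17 32/13 -1312/221 32/13 6 -6 S
3 5 10 -15/2 10 6 -5 E
4 32/13 32/5 -288/65 32/5 7 -5 N
final 7 -4 W

n=0: pose=(5,-7,N); sL=32/17, sR=160/29; mL=-1824/493, mR=160/29; mL+mR=896/493 → advance +1; mR−mL=4544/493 → turn +1·90°
n=1: pose=(5,-6,W); sL=80/41, sR=16/9; mL=-688/369, mR=16/9; mL+mR=-32/369 → advance -1; mR−mL=448/123 → turn +1·90°
n=2: pose=(6,-6,S); sL=160/17, sR=32/13; mL=-1312/221, mR=32/13; mL+mR=-768/221 → advance -1; mR−mL=1856/221 → turn +1·90°
n=3: pose=(6,-5,E); sL=5, sR=10; mL=-15/2, mR=10; mL+mR=5/2 → advance +1; mR−mL=35/2 → turn +1·90°
n=4: pose=(7,-5,N); sL=32/13, sR=32/5; mL=-288/65, mR=32/5; mL+mR=128/65 → advance +1; mR−mL=704/65 → turn +1·90°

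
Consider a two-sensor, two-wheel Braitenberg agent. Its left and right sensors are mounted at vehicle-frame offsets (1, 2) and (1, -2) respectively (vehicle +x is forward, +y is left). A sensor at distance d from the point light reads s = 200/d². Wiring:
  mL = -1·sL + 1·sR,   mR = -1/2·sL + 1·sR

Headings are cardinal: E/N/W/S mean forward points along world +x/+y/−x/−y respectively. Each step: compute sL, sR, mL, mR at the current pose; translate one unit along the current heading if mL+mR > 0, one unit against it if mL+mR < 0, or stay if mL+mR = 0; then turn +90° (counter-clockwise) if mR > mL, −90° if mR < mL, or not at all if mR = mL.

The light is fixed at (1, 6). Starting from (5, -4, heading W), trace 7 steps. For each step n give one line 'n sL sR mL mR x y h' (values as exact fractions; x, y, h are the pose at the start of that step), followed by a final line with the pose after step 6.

n=0: pose=(5,-4,W); sL=200/153, sR=200/73; mL=16000/11169, mR=23300/11169; mL+mR=13100/3723 → advance +1; mR−mL=100/153 → turn +1·90°
n=1: pose=(4,-4,S); sL=100/73, sR=100/61; mL=1200/4453, mR=4250/4453; mL+mR=5450/4453 → advance +1; mR−mL=50/73 → turn +1·90°
n=2: pose=(4,-5,E); sL=200/97, sR=40/37; mL=-3520/3589, mR=180/3589; mL+mR=-3340/3589 → advance -1; mR−mL=100/97 → turn +1·90°
n=3: pose=(3,-5,N); sL=2, sR=50/29; mL=-8/29, mR=21/29; mL+mR=13/29 → advance +1; mR−mL=1 → turn +1·90°
n=4: pose=(3,-4,W); sL=40/29, sR=40/13; mL=640/377, mR=900/377; mL+mR=1540/377 → advance +1; mR−mL=20/29 → turn +1·90°
n=5: pose=(2,-4,S); sL=20/13, sR=100/61; mL=80/793, mR=690/793; mL+mR=770/793 → advance +1; mR−mL=10/13 → turn +1·90°
n=6: pose=(2,-5,E); sL=40/17, sR=200/173; mL=-3520/2941, mR=-60/2941; mL+mR=-3580/2941 → advance -1; mR−mL=20/17 → turn +1·90°

0 200/153 200/73 16000/11169 23300/11169 5 -4 W
1 100/73 100/61 1200/4453 4250/4453 4 -4 S
2 200/97 40/37 -3520/3589 180/3589 4 -5 E
3 2 50/29 -8/29 21/29 3 -5 N
4 40/29 40/13 640/377 900/377 3 -4 W
5 20/13 100/61 80/793 690/793 2 -4 S
6 40/17 200/173 -3520/2941 -60/2941 2 -5 E
final 1 -5 N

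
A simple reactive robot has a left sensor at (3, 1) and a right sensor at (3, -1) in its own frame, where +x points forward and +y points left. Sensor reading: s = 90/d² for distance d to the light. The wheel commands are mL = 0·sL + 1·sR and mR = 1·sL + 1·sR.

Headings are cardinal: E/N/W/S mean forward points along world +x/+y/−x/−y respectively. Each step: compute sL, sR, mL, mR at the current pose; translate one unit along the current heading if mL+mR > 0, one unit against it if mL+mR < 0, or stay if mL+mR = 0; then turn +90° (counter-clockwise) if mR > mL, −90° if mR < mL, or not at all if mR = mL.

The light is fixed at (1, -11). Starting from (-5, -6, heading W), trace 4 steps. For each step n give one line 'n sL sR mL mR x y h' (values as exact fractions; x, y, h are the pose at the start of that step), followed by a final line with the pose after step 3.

0 90/97 10/13 10/13 2140/1261 -5 -6 W
1 9/4 45/34 45/34 243/68 -6 -6 S
2 90/41 18/5 18/5 1188/205 -6 -7 E
3 45/49 45/37 45/37 3870/1813 -5 -7 N
final -5 -6 W

n=0: pose=(-5,-6,W); sL=90/97, sR=10/13; mL=10/13, mR=2140/1261; mL+mR=3110/1261 → advance +1; mR−mL=90/97 → turn +1·90°
n=1: pose=(-6,-6,S); sL=9/4, sR=45/34; mL=45/34, mR=243/68; mL+mR=333/68 → advance +1; mR−mL=9/4 → turn +1·90°
n=2: pose=(-6,-7,E); sL=90/41, sR=18/5; mL=18/5, mR=1188/205; mL+mR=1926/205 → advance +1; mR−mL=90/41 → turn +1·90°
n=3: pose=(-5,-7,N); sL=45/49, sR=45/37; mL=45/37, mR=3870/1813; mL+mR=6075/1813 → advance +1; mR−mL=45/49 → turn +1·90°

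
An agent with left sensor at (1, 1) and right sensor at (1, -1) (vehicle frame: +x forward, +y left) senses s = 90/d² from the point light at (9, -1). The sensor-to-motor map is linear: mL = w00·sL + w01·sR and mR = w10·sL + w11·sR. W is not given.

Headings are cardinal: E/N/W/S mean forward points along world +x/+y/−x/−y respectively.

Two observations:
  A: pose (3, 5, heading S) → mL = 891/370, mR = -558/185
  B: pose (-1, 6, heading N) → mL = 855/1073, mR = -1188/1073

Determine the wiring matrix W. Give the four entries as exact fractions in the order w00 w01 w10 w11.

obs A: pose=(3,5,S) → sL=9/5, sR=45/37, mL=891/370, mR=-558/185
obs B: pose=(-1,6,N) → sL=18/37, sR=18/29, mL=855/1073, mR=-1188/1073
sensor matrix S = [[9/5, 45/37], [18/37, 18/29]]; det S = 104328/198505
solve [mL_A; mL_B] = S·[w00; w01] and [mR_A; mR_B] = S·[w10; w11]:
  w00 = 1, w01 = 1/2, w10 = -1, w11 = -1

1 1/2 -1 -1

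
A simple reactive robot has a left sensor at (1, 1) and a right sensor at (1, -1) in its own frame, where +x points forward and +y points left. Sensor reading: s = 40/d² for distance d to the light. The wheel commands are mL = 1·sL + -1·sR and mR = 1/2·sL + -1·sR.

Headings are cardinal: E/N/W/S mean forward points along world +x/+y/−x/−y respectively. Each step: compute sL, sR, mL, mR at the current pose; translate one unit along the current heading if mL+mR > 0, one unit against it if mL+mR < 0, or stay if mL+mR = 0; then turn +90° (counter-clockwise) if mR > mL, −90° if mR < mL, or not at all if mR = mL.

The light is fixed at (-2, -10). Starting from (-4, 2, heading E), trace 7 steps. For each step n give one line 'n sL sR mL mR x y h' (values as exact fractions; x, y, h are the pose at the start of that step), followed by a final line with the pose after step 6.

0 4/17 20/61 -96/1037 -218/1037 -4 2 E
1 8/25 40/137 96/3425 -452/3425 -5 2 S
2 1/4 10/53 13/212 -27/424 -5 3 W
3 8/41 40/197 -64/8077 -852/8077 -4 3 N
4 4/17 20/61 -96/1037 -218/1037 -4 2 E
5 8/25 40/137 96/3425 -452/3425 -5 2 S
6 1/4 10/53 13/212 -27/424 -5 3 W
final -4 3 N

n=0: pose=(-4,2,E); sL=4/17, sR=20/61; mL=-96/1037, mR=-218/1037; mL+mR=-314/1037 → advance -1; mR−mL=-2/17 → turn -1·90°
n=1: pose=(-5,2,S); sL=8/25, sR=40/137; mL=96/3425, mR=-452/3425; mL+mR=-356/3425 → advance -1; mR−mL=-4/25 → turn -1·90°
n=2: pose=(-5,3,W); sL=1/4, sR=10/53; mL=13/212, mR=-27/424; mL+mR=-1/424 → advance -1; mR−mL=-1/8 → turn -1·90°
n=3: pose=(-4,3,N); sL=8/41, sR=40/197; mL=-64/8077, mR=-852/8077; mL+mR=-916/8077 → advance -1; mR−mL=-4/41 → turn -1·90°
n=4: pose=(-4,2,E); sL=4/17, sR=20/61; mL=-96/1037, mR=-218/1037; mL+mR=-314/1037 → advance -1; mR−mL=-2/17 → turn -1·90°
n=5: pose=(-5,2,S); sL=8/25, sR=40/137; mL=96/3425, mR=-452/3425; mL+mR=-356/3425 → advance -1; mR−mL=-4/25 → turn -1·90°
n=6: pose=(-5,3,W); sL=1/4, sR=10/53; mL=13/212, mR=-27/424; mL+mR=-1/424 → advance -1; mR−mL=-1/8 → turn -1·90°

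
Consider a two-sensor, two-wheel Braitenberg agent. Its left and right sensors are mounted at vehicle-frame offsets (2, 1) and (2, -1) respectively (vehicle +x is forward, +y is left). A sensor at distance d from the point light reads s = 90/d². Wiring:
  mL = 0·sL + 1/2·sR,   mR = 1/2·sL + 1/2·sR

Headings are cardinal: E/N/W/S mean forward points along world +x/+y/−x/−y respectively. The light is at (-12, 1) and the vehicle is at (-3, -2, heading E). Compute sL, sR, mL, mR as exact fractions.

18/25 90/137 45/137 2358/3425

left sensor world pos  = (-1, -1); dL² = 125
right sensor world pos = (-1, -3); dR² = 137
sL = 90/125 = 18/25
sR = 90/137 = 90/137
mL = 0·sL + 1/2·sR = 45/137
mR = 1/2·sL + 1/2·sR = 2358/3425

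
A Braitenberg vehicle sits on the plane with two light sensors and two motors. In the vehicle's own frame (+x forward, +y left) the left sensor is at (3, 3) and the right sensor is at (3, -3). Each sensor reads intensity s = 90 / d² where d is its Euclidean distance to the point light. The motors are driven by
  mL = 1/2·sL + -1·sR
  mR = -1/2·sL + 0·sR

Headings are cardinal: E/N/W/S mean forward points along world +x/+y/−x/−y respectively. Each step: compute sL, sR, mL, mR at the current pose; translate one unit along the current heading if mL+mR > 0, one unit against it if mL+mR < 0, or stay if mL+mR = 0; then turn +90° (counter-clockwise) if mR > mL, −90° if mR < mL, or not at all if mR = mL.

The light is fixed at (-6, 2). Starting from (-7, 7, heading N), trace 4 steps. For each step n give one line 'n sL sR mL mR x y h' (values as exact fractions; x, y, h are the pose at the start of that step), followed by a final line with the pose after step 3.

0 9/8 45/34 -207/272 -9/16 -7 7 N
1 90/17 18/13 279/221 -45/17 -7 6 W
2 45/29 45/29 -45/58 -45/58 -6 6 N
3 2 2 -1 -1 -6 5 N
final -6 4 N

n=0: pose=(-7,7,N); sL=9/8, sR=45/34; mL=-207/272, mR=-9/16; mL+mR=-45/34 → advance -1; mR−mL=27/136 → turn +1·90°
n=1: pose=(-7,6,W); sL=90/17, sR=18/13; mL=279/221, mR=-45/17; mL+mR=-18/13 → advance -1; mR−mL=-864/221 → turn -1·90°
n=2: pose=(-6,6,N); sL=45/29, sR=45/29; mL=-45/58, mR=-45/58; mL+mR=-45/29 → advance -1; mR−mL=0 → turn +0·90°
n=3: pose=(-6,5,N); sL=2, sR=2; mL=-1, mR=-1; mL+mR=-2 → advance -1; mR−mL=0 → turn +0·90°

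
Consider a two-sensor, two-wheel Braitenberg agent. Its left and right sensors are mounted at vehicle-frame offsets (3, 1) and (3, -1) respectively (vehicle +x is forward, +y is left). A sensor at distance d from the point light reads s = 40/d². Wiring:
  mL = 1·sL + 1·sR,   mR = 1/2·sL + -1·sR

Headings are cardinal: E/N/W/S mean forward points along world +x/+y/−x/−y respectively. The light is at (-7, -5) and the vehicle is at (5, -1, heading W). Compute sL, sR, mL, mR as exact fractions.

4/9 20/53 392/477 -74/477

left sensor world pos  = (2, -2); dL² = 90
right sensor world pos = (2, 0); dR² = 106
sL = 40/90 = 4/9
sR = 40/106 = 20/53
mL = 1·sL + 1·sR = 392/477
mR = 1/2·sL + -1·sR = -74/477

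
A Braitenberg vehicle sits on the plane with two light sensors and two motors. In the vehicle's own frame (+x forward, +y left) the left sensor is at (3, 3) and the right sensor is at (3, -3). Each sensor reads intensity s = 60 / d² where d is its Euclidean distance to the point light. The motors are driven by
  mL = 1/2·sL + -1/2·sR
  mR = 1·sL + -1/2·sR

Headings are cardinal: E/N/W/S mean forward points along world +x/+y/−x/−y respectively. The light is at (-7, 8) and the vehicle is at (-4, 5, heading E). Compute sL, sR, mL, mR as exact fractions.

5/3 5/6 5/12 5/4

left sensor world pos  = (-1, 8); dL² = 36
right sensor world pos = (-1, 2); dR² = 72
sL = 60/36 = 5/3
sR = 60/72 = 5/6
mL = 1/2·sL + -1/2·sR = 5/12
mR = 1·sL + -1/2·sR = 5/4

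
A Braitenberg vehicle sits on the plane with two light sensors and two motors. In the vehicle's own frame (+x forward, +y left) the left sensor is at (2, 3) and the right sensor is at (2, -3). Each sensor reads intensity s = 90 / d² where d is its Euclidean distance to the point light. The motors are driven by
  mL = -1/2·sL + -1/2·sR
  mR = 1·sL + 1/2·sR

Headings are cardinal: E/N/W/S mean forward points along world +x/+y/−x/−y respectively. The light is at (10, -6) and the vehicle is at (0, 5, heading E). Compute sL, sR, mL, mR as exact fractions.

left sensor world pos  = (2, 8); dL² = 260
right sensor world pos = (2, 2); dR² = 128
sL = 90/260 = 9/26
sR = 90/128 = 45/64
mL = -1/2·sL + -1/2·sR = -873/1664
mR = 1·sL + 1/2·sR = 1161/1664

9/26 45/64 -873/1664 1161/1664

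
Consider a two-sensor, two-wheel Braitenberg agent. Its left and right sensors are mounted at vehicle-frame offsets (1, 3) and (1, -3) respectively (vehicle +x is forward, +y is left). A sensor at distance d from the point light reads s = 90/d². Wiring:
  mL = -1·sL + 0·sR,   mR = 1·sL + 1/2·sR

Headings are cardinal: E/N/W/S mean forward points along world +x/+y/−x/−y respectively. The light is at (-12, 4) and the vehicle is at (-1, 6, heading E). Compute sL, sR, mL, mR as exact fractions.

90/169 18/29 -90/169 4131/4901

left sensor world pos  = (0, 9); dL² = 169
right sensor world pos = (0, 3); dR² = 145
sL = 90/169 = 90/169
sR = 90/145 = 18/29
mL = -1·sL + 0·sR = -90/169
mR = 1·sL + 1/2·sR = 4131/4901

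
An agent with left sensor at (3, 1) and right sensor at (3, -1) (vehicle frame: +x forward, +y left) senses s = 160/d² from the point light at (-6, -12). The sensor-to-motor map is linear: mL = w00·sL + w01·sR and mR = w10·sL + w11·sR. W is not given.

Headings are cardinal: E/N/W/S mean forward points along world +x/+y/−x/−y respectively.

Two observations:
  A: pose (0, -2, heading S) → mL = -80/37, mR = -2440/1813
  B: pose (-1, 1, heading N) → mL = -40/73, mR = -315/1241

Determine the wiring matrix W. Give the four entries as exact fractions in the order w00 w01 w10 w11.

0 -1 1/2 -1

obs A: pose=(0,-2,S) → sL=80/49, sR=80/37, mL=-80/37, mR=-2440/1813
obs B: pose=(-1,1,N) → sL=10/17, sR=40/73, mL=-40/73, mR=-315/1241
sensor matrix S = [[80/49, 80/37], [10/17, 40/73]]; det S = -848800/2249933
solve [mL_A; mL_B] = S·[w00; w01] and [mR_A; mR_B] = S·[w10; w11]:
  w00 = 0, w01 = -1, w10 = 1/2, w11 = -1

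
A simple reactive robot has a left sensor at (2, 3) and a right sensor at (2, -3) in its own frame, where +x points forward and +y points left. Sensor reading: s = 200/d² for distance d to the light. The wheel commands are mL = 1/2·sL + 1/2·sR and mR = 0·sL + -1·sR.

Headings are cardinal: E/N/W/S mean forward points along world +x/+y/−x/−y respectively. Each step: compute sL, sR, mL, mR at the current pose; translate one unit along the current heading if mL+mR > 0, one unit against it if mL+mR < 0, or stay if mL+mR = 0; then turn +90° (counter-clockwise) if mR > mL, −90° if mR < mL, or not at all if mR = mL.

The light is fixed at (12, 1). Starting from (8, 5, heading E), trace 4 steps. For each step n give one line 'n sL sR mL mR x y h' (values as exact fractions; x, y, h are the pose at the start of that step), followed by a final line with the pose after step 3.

0 200/53 40 1160/53 -40 8 5 E
1 25 50/17 475/34 -50/17 7 5 S
2 200/49 40/17 2680/833 -40/17 7 4 W
3 100/53 100/17 3500/901 -100/17 6 4 N
final 6 3 E

n=0: pose=(8,5,E); sL=200/53, sR=40; mL=1160/53, mR=-40; mL+mR=-960/53 → advance -1; mR−mL=-3280/53 → turn -1·90°
n=1: pose=(7,5,S); sL=25, sR=50/17; mL=475/34, mR=-50/17; mL+mR=375/34 → advance +1; mR−mL=-575/34 → turn -1·90°
n=2: pose=(7,4,W); sL=200/49, sR=40/17; mL=2680/833, mR=-40/17; mL+mR=720/833 → advance +1; mR−mL=-4640/833 → turn -1·90°
n=3: pose=(6,4,N); sL=100/53, sR=100/17; mL=3500/901, mR=-100/17; mL+mR=-1800/901 → advance -1; mR−mL=-8800/901 → turn -1·90°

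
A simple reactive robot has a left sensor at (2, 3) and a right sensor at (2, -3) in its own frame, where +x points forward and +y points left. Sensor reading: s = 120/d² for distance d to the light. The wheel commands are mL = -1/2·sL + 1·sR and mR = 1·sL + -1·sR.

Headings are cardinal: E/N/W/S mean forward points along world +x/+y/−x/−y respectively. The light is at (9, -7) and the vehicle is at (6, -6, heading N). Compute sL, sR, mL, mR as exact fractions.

left sensor world pos  = (3, -4); dL² = 45
right sensor world pos = (9, -4); dR² = 9
sL = 120/45 = 8/3
sR = 120/9 = 40/3
mL = -1/2·sL + 1·sR = 12
mR = 1·sL + -1·sR = -32/3

8/3 40/3 12 -32/3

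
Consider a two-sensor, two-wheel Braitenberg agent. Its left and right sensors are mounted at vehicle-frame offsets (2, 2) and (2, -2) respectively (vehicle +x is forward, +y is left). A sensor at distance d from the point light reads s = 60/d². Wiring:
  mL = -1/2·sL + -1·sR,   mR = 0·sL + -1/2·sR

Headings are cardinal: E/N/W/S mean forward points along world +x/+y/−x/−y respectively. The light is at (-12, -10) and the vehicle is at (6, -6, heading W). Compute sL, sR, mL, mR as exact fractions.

left sensor world pos  = (4, -8); dL² = 260
right sensor world pos = (4, -4); dR² = 292
sL = 60/260 = 3/13
sR = 60/292 = 15/73
mL = -1/2·sL + -1·sR = -609/1898
mR = 0·sL + -1/2·sR = -15/146

3/13 15/73 -609/1898 -15/146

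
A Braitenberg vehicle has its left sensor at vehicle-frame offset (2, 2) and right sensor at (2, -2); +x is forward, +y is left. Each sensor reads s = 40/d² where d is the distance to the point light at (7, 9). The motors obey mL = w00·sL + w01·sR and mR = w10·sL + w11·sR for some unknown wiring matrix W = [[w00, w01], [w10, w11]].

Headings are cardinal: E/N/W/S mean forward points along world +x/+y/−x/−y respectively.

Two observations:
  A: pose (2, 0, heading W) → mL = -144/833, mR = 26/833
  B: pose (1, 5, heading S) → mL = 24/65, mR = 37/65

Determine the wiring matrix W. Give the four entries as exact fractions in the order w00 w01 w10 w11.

1 -1 1 -1/2

obs A: pose=(2,0,W) → sL=4/17, sR=20/49, mL=-144/833, mR=26/833
obs B: pose=(1,5,S) → sL=10/13, sR=2/5, mL=24/65, mR=37/65
sensor matrix S = [[4/17, 20/49], [10/13, 2/5]]; det S = -11904/54145
solve [mL_A; mL_B] = S·[w00; w01] and [mR_A; mR_B] = S·[w10; w11]:
  w00 = 1, w01 = -1, w10 = 1, w11 = -1/2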